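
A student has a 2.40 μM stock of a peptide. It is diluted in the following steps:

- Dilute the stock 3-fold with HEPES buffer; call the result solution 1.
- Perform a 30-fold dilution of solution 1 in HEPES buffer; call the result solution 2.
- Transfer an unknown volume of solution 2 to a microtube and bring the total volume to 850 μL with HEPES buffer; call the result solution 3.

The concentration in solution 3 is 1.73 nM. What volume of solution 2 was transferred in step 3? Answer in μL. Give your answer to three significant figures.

55.1 μL

Step 1: 3-fold → factor 3
Step 2: 30-fold → factor 30
Step 3: v brought to 850 μL → factor = 850 μL/v
Product of known-step factors = 90
Overall factor = 2.40 μM / (1.73 nM) = 1387.3
Step-3 factor = 1387.3 / 90 = 15.414
v = 850 μL / 15.414 = 55.1 μL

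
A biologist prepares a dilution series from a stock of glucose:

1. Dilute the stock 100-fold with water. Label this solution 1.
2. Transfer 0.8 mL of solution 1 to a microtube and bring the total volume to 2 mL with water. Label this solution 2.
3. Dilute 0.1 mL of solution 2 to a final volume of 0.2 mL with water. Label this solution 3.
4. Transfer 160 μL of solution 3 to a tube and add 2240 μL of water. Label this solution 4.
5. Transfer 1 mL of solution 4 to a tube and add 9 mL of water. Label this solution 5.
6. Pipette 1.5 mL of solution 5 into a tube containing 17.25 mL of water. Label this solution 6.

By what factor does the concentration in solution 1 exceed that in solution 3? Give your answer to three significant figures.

Step 1: 100-fold → factor 100
Step 2: 0.8 mL brought to 2 mL → factor 2/0.8 = 2.5
Step 3: 0.1 mL brought to 0.2 mL → factor 0.2/0.1 = 2
Dilution factor to solution 1 = 100; to solution 3 = 500
[solution 1]/[solution 3] = (factor to solution 3)/(factor to solution 1) = 500/100 = 5.00

5.00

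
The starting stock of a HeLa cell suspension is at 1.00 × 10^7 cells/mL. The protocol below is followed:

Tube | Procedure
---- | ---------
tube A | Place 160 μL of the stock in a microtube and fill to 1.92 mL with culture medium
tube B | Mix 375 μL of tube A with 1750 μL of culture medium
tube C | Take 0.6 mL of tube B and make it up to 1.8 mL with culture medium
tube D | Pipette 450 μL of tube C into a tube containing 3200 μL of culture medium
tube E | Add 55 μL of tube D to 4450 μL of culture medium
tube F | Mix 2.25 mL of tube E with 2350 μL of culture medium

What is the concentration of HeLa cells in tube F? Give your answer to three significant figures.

Step 1: 160 μL brought to 1.92 mL → factor 1920/160 = 12
Step 2: 375 μL + 1750 μL = 2125 μL total → factor 2125/375 = 5.6667
Step 3: 0.6 mL brought to 1.8 mL → factor 1.8/0.6 = 3
Step 4: 450 μL + 3200 μL = 3650 μL total → factor 3650/450 = 8.1111
Step 5: 55 μL + 4450 μL = 4505 μL total → factor 4505/55 = 81.909
Step 6: 2.25 mL + 2350 μL = 4.6 mL total → factor 4.6/2.25 = 2.0444
Overall dilution factor = 12 × 5.6667 × 3 × 8.1111 × 81.909 × 2.0444 = 2.7709 × 10^5
Final = 1.00 × 10^7 cells/mL / 2.7709 × 10^5 = 36.1 cells/mL

36.1 cells/mL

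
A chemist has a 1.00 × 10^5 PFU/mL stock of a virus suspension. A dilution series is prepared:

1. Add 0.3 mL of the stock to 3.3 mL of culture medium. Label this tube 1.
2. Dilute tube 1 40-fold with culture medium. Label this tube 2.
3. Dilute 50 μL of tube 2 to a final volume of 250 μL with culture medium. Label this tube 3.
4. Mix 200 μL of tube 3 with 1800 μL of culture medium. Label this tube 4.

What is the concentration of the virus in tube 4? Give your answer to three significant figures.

4.17 PFU/mL

Step 1: 0.3 mL + 3.3 mL = 3.6 mL total → factor 3.6/0.3 = 12
Step 2: 40-fold → factor 40
Step 3: 50 μL brought to 250 μL → factor 250/50 = 5
Step 4: 200 μL + 1800 μL = 2000 μL total → factor 2000/200 = 10
Overall dilution factor = 12 × 40 × 5 × 10 = 24000
Final = 1.00 × 10^5 PFU/mL / 24000 = 4.17 PFU/mL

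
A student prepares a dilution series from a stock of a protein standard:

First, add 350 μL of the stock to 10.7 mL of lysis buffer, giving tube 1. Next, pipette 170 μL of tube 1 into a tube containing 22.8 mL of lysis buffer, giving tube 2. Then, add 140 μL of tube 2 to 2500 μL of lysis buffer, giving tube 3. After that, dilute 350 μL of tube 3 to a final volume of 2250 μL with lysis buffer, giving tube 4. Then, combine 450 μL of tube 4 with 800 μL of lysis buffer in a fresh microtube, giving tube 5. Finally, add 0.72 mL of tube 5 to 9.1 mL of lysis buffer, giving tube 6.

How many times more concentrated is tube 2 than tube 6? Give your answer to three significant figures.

Step 1: 350 μL + 10.7 mL = 11050 μL total → factor 11050/350 = 31.571
Step 2: 170 μL + 22.8 mL = 22970 μL total → factor 22970/170 = 135.12
Step 3: 140 μL + 2500 μL = 2640 μL total → factor 2640/140 = 18.857
Step 4: 350 μL brought to 2250 μL → factor 2250/350 = 6.4286
Step 5: 450 μL + 800 μL = 1250 μL total → factor 1250/450 = 2.7778
Step 6: 0.72 mL + 9.1 mL = 9.82 mL total → factor 9.82/0.72 = 13.639
Dilution factor to tube 2 = 4265.9; to tube 6 = 1.9592 × 10^7
[tube 2]/[tube 6] = (factor to tube 6)/(factor to tube 2) = 1.9592 × 10^7/4265.9 = 4.59 × 10^3

4.59 × 10^3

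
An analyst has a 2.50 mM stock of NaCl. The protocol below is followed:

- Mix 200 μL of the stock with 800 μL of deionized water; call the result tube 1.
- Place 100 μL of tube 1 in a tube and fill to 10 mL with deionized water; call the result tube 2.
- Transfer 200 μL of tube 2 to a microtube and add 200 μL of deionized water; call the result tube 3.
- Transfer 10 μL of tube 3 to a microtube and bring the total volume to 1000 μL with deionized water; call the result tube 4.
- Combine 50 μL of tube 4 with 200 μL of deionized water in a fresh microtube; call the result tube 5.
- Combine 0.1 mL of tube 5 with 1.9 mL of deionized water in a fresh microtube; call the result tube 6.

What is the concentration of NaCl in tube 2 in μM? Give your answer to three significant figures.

5.00 μM

Step 1: 200 μL + 800 μL = 1000 μL total → factor 1000/200 = 5
Step 2: 100 μL brought to 10 mL → factor 10000/100 = 100
Dilution factor through tube 2 = 5 × 100 = 500
[tube 2] = 2.50 mM / 500 = 0.005000 mM = 5.00 μM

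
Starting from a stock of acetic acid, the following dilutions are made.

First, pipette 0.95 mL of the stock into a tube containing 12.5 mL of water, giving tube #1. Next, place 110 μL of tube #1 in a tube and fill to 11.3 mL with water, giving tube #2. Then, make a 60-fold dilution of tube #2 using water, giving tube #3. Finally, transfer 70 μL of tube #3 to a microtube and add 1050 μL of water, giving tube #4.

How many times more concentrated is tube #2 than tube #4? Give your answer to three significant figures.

960

Step 1: 0.95 mL + 12.5 mL = 13.45 mL total → factor 13.45/0.95 = 14.158
Step 2: 110 μL brought to 11.3 mL → factor 11300/110 = 102.73
Step 3: 60-fold → factor 60
Step 4: 70 μL + 1050 μL = 1120 μL total → factor 1120/70 = 16
Dilution factor to tube #2 = 1454.4; to tube #4 = 1.3962 × 10^6
[tube #2]/[tube #4] = (factor to tube #4)/(factor to tube #2) = 1.3962 × 10^6/1454.4 = 960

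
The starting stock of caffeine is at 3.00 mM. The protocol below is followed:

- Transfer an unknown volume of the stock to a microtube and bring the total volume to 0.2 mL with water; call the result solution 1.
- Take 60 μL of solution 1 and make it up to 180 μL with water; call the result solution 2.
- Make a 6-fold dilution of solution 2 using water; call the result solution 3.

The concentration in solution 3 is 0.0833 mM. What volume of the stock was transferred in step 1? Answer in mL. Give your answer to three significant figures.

Step 1: v brought to 0.2 mL → factor = 0.2 mL/v
Step 2: 60 μL brought to 180 μL → factor 180/60 = 3
Step 3: 6-fold → factor 6
Product of known-step factors = 18
Overall factor = 3.00 mM / (0.0833 mM) = 36.014
Step-1 factor = 36.014 / 18 = 2.0008
v = 0.2 mL / 2.0008 = 0.100 mL

0.100 mL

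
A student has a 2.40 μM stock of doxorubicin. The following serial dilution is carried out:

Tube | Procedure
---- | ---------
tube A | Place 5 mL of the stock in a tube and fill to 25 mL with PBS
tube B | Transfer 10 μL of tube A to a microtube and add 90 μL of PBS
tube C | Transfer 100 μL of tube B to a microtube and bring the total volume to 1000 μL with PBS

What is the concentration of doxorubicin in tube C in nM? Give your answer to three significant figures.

Step 1: 5 mL brought to 25 mL → factor 25/5 = 5
Step 2: 10 μL + 90 μL = 100 μL total → factor 100/10 = 10
Step 3: 100 μL brought to 1000 μL → factor 1000/100 = 10
Overall dilution factor = 5 × 10 × 10 = 500
Final = 2.40 μM / 500 = 0.004800 μM = 4.80 nM

4.80 nM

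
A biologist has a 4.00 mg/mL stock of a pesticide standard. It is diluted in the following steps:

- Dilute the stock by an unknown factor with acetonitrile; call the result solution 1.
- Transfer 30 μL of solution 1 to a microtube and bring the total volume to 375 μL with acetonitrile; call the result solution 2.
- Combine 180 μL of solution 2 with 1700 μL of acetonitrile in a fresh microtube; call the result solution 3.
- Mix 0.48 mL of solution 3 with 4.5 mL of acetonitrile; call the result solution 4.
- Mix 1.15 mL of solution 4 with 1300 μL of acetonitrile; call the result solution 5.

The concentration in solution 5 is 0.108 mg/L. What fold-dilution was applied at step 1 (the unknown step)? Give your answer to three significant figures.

12.8-fold

Step 1: unknown factor x
Step 2: 30 μL brought to 375 μL → factor 375/30 = 12.5
Step 3: 180 μL + 1700 μL = 1880 μL total → factor 1880/180 = 10.444
Step 4: 0.48 mL + 4.5 mL = 4.98 mL total → factor 4.98/0.48 = 10.375
Step 5: 1.15 mL + 1300 μL = 2.45 mL total → factor 2.45/1.15 = 2.1304
Product of known-step factors = 2885.7
Overall factor = 4.00 mg/mL / (0.108 mg/L) = 37037
x = 37037 / 2885.7 = 12.8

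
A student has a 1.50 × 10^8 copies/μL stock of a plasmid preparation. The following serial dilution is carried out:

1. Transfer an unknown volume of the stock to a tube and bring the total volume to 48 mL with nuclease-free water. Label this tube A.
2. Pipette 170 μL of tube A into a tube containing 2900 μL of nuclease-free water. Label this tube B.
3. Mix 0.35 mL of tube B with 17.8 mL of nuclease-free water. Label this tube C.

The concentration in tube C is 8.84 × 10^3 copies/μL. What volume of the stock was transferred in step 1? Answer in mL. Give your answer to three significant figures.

2.65 mL

Step 1: v brought to 48 mL → factor = 48 mL/v
Step 2: 170 μL + 2900 μL = 3070 μL total → factor 3070/170 = 18.059
Step 3: 0.35 mL + 17.8 mL = 18.15 mL total → factor 18.15/0.35 = 51.857
Product of known-step factors = 936.48
Overall factor = 1.50 × 10^8 copies/μL / (8.84 × 10^3 copies/μL) = 16968
Step-1 factor = 16968 / 936.48 = 18.119
v = 48 mL / 18.119 = 2.65 mL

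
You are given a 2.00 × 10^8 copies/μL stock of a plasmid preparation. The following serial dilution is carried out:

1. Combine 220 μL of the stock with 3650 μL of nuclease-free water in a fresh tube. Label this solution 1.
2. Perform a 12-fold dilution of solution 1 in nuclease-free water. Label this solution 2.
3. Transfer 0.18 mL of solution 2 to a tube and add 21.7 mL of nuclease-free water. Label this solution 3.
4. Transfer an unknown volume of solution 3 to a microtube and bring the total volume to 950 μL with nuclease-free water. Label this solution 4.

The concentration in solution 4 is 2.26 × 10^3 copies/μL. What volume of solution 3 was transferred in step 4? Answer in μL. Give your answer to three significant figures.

Step 1: 220 μL + 3650 μL = 3870 μL total → factor 3870/220 = 17.591
Step 2: 12-fold → factor 12
Step 3: 0.18 mL + 21.7 mL = 21.88 mL total → factor 21.88/0.18 = 121.56
Step 4: v brought to 950 μL → factor = 950 μL/v
Product of known-step factors = 25659
Overall factor = 2.00 × 10^8 copies/μL / (2.26 × 10^3 copies/μL) = 88496
Step-4 factor = 88496 / 25659 = 3.4489
v = 950 μL / 3.4489 = 275 μL

275 μL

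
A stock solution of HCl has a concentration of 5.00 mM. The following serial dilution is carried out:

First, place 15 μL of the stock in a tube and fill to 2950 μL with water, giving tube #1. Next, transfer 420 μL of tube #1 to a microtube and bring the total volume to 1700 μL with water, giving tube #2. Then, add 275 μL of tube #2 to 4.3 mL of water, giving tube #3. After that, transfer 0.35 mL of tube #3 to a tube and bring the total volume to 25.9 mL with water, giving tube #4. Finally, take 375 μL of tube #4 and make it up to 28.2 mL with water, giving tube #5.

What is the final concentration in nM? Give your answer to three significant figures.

Step 1: 15 μL brought to 2950 μL → factor 2950/15 = 196.67
Step 2: 420 μL brought to 1700 μL → factor 1700/420 = 4.0476
Step 3: 275 μL + 4.3 mL = 4575 μL total → factor 4575/275 = 16.636
Step 4: 0.35 mL brought to 25.9 mL → factor 25.9/0.35 = 74
Step 5: 375 μL brought to 28.2 mL → factor 28200/375 = 75.2
Overall dilution factor = 196.67 × 4.0476 × 16.636 × 74 × 75.2 = 7.3695 × 10^7
Final = 5.00 mM / 7.3695 × 10^7 = 6.785 × 10^-8 mM = 0.0678 nM

0.0678 nM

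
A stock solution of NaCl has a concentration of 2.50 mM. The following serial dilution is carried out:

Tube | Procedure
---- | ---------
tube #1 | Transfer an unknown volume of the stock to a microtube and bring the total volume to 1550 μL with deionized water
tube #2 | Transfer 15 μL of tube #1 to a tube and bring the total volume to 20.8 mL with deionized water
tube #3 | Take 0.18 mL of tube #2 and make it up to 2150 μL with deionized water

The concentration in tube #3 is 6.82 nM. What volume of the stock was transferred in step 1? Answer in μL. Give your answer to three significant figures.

Step 1: v brought to 1550 μL → factor = 1550 μL/v
Step 2: 15 μL brought to 20.8 mL → factor 20800/15 = 1386.7
Step 3: 0.18 mL brought to 2150 μL → factor 2.15/0.18 = 11.944
Product of known-step factors = 16563
Overall factor = 2.50 mM / (6.82 nM) = 3.6657 × 10^5
Step-1 factor = 3.6657 × 10^5 / 16563 = 22.132
v = 1550 μL / 22.132 = 70.0 μL

70.0 μL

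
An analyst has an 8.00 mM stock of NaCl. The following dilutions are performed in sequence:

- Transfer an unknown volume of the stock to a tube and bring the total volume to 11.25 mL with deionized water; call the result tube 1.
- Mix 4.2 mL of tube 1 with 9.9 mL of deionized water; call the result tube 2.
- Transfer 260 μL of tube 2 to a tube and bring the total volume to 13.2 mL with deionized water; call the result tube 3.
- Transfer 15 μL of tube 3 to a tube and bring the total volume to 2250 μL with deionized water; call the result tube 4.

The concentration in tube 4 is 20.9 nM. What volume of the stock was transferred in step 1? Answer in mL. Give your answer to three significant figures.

0.751 mL

Step 1: v brought to 11.25 mL → factor = 11.25 mL/v
Step 2: 4.2 mL + 9.9 mL = 14.1 mL total → factor 14.1/4.2 = 3.3571
Step 3: 260 μL brought to 13.2 mL → factor 13200/260 = 50.769
Step 4: 15 μL brought to 2250 μL → factor 2250/15 = 150
Product of known-step factors = 25566
Overall factor = 8.00 mM / (20.9 nM) = 3.8278 × 10^5
Step-1 factor = 3.8278 × 10^5 / 25566 = 14.972
v = 11.25 mL / 14.972 = 0.751 mL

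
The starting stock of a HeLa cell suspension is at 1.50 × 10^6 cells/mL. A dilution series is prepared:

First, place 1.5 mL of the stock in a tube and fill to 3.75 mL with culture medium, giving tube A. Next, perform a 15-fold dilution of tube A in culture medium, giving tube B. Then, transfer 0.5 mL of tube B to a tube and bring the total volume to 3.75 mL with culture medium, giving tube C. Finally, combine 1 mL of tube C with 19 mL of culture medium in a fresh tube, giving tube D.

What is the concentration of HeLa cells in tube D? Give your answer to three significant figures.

Step 1: 1.5 mL brought to 3.75 mL → factor 3.75/1.5 = 2.5
Step 2: 15-fold → factor 15
Step 3: 0.5 mL brought to 3.75 mL → factor 3.75/0.5 = 7.5
Step 4: 1 mL + 19 mL = 20 mL total → factor 20/1 = 20
Overall dilution factor = 2.5 × 15 × 7.5 × 20 = 5625
Final = 1.50 × 10^6 cells/mL / 5625 = 267 cells/mL

267 cells/mL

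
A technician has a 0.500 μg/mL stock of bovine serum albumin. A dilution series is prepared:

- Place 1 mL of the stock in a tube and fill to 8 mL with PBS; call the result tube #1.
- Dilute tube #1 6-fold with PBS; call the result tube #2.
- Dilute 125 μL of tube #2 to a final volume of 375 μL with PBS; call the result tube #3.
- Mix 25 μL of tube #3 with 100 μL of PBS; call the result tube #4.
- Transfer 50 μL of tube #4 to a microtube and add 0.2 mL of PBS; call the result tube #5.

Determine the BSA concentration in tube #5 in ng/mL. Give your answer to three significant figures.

0.139 ng/mL

Step 1: 1 mL brought to 8 mL → factor 8/1 = 8
Step 2: 6-fold → factor 6
Step 3: 125 μL brought to 375 μL → factor 375/125 = 3
Step 4: 25 μL + 100 μL = 125 μL total → factor 125/25 = 5
Step 5: 50 μL + 0.2 mL = 250 μL total → factor 250/50 = 5
Overall dilution factor = 8 × 6 × 3 × 5 × 5 = 3600
Final = 0.500 μg/mL / 3600 = 0.0001389 μg/mL = 0.139 ng/mL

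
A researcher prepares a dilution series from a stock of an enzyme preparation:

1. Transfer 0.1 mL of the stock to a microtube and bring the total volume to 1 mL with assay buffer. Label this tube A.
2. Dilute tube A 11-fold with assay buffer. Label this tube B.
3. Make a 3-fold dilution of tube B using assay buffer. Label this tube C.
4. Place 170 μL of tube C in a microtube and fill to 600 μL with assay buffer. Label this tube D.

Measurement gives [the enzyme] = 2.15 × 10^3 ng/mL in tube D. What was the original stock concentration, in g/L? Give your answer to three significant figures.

2.50 g/L

Step 1: 0.1 mL brought to 1 mL → factor 1/0.1 = 10
Step 2: 11-fold → factor 11
Step 3: 3-fold → factor 3
Step 4: 170 μL brought to 600 μL → factor 600/170 = 3.5294
Overall dilution factor = 10 × 11 × 3 × 3.5294 = 1164.7
Stock = 2.15 × 10^3 ng/mL × 1164.7 = 2.504 × 10^6 ng/mL = 2.50 g/L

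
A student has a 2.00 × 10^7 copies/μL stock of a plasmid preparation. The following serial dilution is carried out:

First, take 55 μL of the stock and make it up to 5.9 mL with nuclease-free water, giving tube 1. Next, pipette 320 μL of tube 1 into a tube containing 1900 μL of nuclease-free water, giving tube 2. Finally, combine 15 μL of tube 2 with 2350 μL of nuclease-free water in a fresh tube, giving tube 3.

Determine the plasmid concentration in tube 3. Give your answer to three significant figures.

Step 1: 55 μL brought to 5.9 mL → factor 5900/55 = 107.27
Step 2: 320 μL + 1900 μL = 2220 μL total → factor 2220/320 = 6.9375
Step 3: 15 μL + 2350 μL = 2365 μL total → factor 2365/15 = 157.67
Overall dilution factor = 107.27 × 6.9375 × 157.67 = 1.1734 × 10^5
Final = 2.00 × 10^7 copies/μL / 1.1734 × 10^5 = 170 copies/μL

170 copies/μL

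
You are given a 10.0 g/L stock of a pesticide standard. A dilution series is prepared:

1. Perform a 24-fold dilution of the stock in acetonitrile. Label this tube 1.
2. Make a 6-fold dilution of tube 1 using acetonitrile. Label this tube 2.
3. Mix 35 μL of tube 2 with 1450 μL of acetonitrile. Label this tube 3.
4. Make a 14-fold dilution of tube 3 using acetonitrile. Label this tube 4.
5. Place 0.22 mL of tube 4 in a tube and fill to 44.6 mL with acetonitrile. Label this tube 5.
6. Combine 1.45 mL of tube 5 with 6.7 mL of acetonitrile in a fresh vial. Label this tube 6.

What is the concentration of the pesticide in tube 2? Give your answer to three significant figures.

Step 1: 24-fold → factor 24
Step 2: 6-fold → factor 6
Dilution factor through tube 2 = 24 × 6 = 144
[tube 2] = 10.0 g/L / 144 = 0.0694 g/L

0.0694 g/L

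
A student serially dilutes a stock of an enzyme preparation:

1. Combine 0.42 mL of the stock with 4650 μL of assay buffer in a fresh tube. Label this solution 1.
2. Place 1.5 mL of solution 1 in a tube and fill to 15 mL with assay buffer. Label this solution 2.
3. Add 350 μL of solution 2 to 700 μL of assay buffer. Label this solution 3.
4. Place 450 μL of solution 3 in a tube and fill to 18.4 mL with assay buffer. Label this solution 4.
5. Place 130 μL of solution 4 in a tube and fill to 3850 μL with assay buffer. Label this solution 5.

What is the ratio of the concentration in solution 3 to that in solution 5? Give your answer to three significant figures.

1.21 × 10^3

Step 1: 0.42 mL + 4650 μL = 5.07 mL total → factor 5.07/0.42 = 12.071
Step 2: 1.5 mL brought to 15 mL → factor 15/1.5 = 10
Step 3: 350 μL + 700 μL = 1050 μL total → factor 1050/350 = 3
Step 4: 450 μL brought to 18.4 mL → factor 18400/450 = 40.889
Step 5: 130 μL brought to 3850 μL → factor 3850/130 = 29.615
Dilution factor to solution 3 = 362.14; to solution 5 = 4.3853 × 10^5
[solution 3]/[solution 5] = (factor to solution 5)/(factor to solution 3) = 4.3853 × 10^5/362.14 = 1.21 × 10^3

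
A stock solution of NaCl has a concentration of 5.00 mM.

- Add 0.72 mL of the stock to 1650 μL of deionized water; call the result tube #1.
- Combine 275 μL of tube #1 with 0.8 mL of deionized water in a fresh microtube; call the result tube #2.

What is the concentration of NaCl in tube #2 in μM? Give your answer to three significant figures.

Step 1: 0.72 mL + 1650 μL = 2.37 mL total → factor 2.37/0.72 = 3.2917
Step 2: 275 μL + 0.8 mL = 1075 μL total → factor 1075/275 = 3.9091
Overall dilution factor = 3.2917 × 3.9091 = 12.867
Final = 5.00 mM / 12.867 = 0.3886 mM = 389 μM

389 μM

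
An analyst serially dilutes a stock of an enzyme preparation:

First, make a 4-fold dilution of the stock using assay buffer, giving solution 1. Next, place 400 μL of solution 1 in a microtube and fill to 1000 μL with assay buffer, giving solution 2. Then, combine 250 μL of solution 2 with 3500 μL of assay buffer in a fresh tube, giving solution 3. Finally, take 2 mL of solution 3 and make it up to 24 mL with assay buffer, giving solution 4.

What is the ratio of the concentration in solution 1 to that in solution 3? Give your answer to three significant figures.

37.5

Step 1: 4-fold → factor 4
Step 2: 400 μL brought to 1000 μL → factor 1000/400 = 2.5
Step 3: 250 μL + 3500 μL = 3750 μL total → factor 3750/250 = 15
Dilution factor to solution 1 = 4; to solution 3 = 150
[solution 1]/[solution 3] = (factor to solution 3)/(factor to solution 1) = 150/4 = 37.5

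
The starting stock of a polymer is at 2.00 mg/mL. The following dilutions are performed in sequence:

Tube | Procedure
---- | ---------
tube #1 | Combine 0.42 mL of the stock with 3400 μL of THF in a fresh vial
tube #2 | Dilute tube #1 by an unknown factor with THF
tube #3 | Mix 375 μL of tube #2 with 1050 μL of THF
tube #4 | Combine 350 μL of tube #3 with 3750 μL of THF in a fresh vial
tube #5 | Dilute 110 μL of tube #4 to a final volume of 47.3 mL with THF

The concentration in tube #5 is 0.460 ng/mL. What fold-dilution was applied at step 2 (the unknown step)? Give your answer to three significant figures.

25.0-fold

Step 1: 0.42 mL + 3400 μL = 3.82 mL total → factor 3.82/0.42 = 9.0952
Step 2: unknown factor x
Step 3: 375 μL + 1050 μL = 1425 μL total → factor 1425/375 = 3.8
Step 4: 350 μL + 3750 μL = 4100 μL total → factor 4100/350 = 11.714
Step 5: 110 μL brought to 47.3 mL → factor 47300/110 = 430
Product of known-step factors = 1.7409 × 10^5
Overall factor = 2.00 mg/mL / (0.460 ng/mL) = 4.3478 × 10^6
x = 4.3478 × 10^6 / 1.7409 × 10^5 = 25.0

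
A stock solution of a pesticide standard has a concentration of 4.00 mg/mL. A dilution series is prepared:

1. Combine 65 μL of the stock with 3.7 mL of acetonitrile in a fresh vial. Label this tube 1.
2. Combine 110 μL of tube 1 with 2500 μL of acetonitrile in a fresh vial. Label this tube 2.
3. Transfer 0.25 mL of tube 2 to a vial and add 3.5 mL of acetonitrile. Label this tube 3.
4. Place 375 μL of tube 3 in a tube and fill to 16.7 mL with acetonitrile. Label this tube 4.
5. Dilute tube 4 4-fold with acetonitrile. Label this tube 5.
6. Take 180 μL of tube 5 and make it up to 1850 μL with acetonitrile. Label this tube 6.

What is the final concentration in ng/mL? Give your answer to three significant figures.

0.106 ng/mL

Step 1: 65 μL + 3.7 mL = 3765 μL total → factor 3765/65 = 57.923
Step 2: 110 μL + 2500 μL = 2610 μL total → factor 2610/110 = 23.727
Step 3: 0.25 mL + 3.5 mL = 3.75 mL total → factor 3.75/0.25 = 15
Step 4: 375 μL brought to 16.7 mL → factor 16700/375 = 44.533
Step 5: 4-fold → factor 4
Step 6: 180 μL brought to 1850 μL → factor 1850/180 = 10.278
Overall dilution factor = 57.923 × 23.727 × 15 × 44.533 × 4 × 10.278 = 3.7743 × 10^7
Final = 4.00 mg/mL / 3.7743 × 10^7 = 1.060 × 10^-7 mg/mL = 0.106 ng/mL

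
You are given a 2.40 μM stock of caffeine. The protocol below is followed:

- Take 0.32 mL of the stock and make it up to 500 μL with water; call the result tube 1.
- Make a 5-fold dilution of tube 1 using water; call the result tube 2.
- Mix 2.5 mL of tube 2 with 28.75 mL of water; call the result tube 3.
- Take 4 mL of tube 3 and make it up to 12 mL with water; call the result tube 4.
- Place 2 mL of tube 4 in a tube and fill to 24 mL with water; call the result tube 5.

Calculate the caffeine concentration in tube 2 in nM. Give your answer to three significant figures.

307 nM

Step 1: 0.32 mL brought to 500 μL → factor 0.5/0.32 = 1.5625
Step 2: 5-fold → factor 5
Dilution factor through tube 2 = 1.5625 × 5 = 7.8125
[tube 2] = 2.40 μM / 7.8125 = 0.3072 μM = 307 nM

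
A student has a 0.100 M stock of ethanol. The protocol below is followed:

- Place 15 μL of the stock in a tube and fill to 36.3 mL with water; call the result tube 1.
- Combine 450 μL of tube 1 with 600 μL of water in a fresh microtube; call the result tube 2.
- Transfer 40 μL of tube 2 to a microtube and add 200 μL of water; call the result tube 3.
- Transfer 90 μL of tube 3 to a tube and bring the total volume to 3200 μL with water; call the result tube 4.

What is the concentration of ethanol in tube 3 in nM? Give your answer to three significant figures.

Step 1: 15 μL brought to 36.3 mL → factor 36300/15 = 2420
Step 2: 450 μL + 600 μL = 1050 μL total → factor 1050/450 = 2.3333
Step 3: 40 μL + 200 μL = 240 μL total → factor 240/40 = 6
Dilution factor through tube 3 = 2420 × 2.3333 × 6 = 33880
[tube 3] = 0.100 M / 33880 = 2.952 × 10^-6 M = 2.95 × 10^3 nM

2.95 × 10^3 nM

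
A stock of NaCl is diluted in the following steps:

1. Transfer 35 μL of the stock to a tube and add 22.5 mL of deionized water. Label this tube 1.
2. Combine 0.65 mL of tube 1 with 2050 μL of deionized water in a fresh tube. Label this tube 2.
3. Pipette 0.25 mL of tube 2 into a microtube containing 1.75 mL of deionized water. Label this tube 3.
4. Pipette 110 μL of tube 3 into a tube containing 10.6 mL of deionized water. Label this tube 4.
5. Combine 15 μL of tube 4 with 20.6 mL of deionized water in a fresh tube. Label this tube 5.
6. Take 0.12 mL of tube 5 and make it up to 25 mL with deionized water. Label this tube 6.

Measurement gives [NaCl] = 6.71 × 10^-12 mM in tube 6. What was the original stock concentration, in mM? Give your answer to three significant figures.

Step 1: 35 μL + 22.5 mL = 22535 μL total → factor 22535/35 = 643.86
Step 2: 0.65 mL + 2050 μL = 2.7 mL total → factor 2.7/0.65 = 4.1538
Step 3: 0.25 mL + 1.75 mL = 2 mL total → factor 2/0.25 = 8
Step 4: 110 μL + 10.6 mL = 10710 μL total → factor 10710/110 = 97.364
Step 5: 15 μL + 20.6 mL = 20615 μL total → factor 20615/15 = 1374.3
Step 6: 0.12 mL brought to 25 mL → factor 25/0.12 = 208.33
Overall dilution factor = 643.86 × 4.1538 × 8 × 97.364 × 1374.3 × 208.33 = 5.9645 × 10^11
Stock = 6.71 × 10^-12 mM × 5.9645 × 10^11 = 4.00 mM

4.00 mM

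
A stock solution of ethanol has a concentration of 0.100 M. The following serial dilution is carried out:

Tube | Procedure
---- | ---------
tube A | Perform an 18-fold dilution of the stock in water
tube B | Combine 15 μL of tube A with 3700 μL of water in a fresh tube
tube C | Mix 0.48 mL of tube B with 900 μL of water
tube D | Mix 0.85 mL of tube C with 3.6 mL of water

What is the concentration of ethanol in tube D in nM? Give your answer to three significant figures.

1.49 × 10^3 nM

Step 1: 18-fold → factor 18
Step 2: 15 μL + 3700 μL = 3715 μL total → factor 3715/15 = 247.67
Step 3: 0.48 mL + 900 μL = 1.38 mL total → factor 1.38/0.48 = 2.875
Step 4: 0.85 mL + 3.6 mL = 4.45 mL total → factor 4.45/0.85 = 5.2353
Overall dilution factor = 18 × 247.67 × 2.875 × 5.2353 = 67099
Final = 0.100 M / 67099 = 1.490 × 10^-6 M = 1.49 × 10^3 nM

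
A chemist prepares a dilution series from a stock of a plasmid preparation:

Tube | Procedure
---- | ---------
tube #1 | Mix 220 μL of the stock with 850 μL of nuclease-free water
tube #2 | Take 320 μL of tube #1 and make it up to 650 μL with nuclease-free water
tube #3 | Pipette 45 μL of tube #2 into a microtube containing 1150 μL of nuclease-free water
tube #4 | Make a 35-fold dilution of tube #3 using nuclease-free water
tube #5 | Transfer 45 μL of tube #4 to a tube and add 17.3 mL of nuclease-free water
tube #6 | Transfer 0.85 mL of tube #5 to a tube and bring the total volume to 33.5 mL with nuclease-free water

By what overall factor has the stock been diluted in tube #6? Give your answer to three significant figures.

1.39 × 10^8

Step 1: 220 μL + 850 μL = 1070 μL total → factor 1070/220 = 4.8636
Step 2: 320 μL brought to 650 μL → factor 650/320 = 2.0312
Step 3: 45 μL + 1150 μL = 1195 μL total → factor 1195/45 = 26.556
Step 4: 35-fold → factor 35
Step 5: 45 μL + 17.3 mL = 17345 μL total → factor 17345/45 = 385.44
Step 6: 0.85 mL brought to 33.5 mL → factor 33.5/0.85 = 39.412
Overall dilution factor = 4.8636 × 2.0312 × 26.556 × 35 × 385.44 × 39.412 = 1.3949 × 10^8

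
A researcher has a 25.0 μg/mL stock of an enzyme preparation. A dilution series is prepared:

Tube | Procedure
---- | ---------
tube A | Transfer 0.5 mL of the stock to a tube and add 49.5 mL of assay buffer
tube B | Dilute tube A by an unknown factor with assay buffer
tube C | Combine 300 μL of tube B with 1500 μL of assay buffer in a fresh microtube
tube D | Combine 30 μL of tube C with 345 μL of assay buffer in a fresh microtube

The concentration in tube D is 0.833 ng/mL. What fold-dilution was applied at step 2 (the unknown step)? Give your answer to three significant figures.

4.00-fold

Step 1: 0.5 mL + 49.5 mL = 50 mL total → factor 50/0.5 = 100
Step 2: unknown factor x
Step 3: 300 μL + 1500 μL = 1800 μL total → factor 1800/300 = 6
Step 4: 30 μL + 345 μL = 375 μL total → factor 375/30 = 12.5
Product of known-step factors = 7500
Overall factor = 25.0 μg/mL / (0.833 ng/mL) = 30012
x = 30012 / 7500 = 4.00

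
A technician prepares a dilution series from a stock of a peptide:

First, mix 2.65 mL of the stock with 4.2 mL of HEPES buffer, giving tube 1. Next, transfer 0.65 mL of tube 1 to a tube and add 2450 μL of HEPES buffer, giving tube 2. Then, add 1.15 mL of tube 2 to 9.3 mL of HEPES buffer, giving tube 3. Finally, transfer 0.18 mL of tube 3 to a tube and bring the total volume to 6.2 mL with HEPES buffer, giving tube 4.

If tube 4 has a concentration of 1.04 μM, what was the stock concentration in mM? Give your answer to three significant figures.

4.01 mM

Step 1: 2.65 mL + 4.2 mL = 6.85 mL total → factor 6.85/2.65 = 2.5849
Step 2: 0.65 mL + 2450 μL = 3.1 mL total → factor 3.1/0.65 = 4.7692
Step 3: 1.15 mL + 9.3 mL = 10.45 mL total → factor 10.45/1.15 = 9.087
Step 4: 0.18 mL brought to 6.2 mL → factor 6.2/0.18 = 34.444
Overall dilution factor = 2.5849 × 4.7692 × 9.087 × 34.444 = 3858.6
Stock = 1.04 μM × 3858.6 = 4013 μM = 4.01 mM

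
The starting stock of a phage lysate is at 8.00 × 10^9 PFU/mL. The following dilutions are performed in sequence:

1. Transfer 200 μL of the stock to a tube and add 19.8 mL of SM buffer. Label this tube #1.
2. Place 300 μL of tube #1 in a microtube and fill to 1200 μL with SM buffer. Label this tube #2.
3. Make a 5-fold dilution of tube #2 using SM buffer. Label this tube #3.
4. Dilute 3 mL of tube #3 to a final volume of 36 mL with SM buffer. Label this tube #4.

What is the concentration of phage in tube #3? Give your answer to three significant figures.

Step 1: 200 μL + 19.8 mL = 20000 μL total → factor 20000/200 = 100
Step 2: 300 μL brought to 1200 μL → factor 1200/300 = 4
Step 3: 5-fold → factor 5
Dilution factor through tube #3 = 100 × 4 × 5 = 2000
[tube #3] = 8.00 × 10^9 PFU/mL / 2000 = 4.00 × 10^6 PFU/mL

4.00 × 10^6 PFU/mL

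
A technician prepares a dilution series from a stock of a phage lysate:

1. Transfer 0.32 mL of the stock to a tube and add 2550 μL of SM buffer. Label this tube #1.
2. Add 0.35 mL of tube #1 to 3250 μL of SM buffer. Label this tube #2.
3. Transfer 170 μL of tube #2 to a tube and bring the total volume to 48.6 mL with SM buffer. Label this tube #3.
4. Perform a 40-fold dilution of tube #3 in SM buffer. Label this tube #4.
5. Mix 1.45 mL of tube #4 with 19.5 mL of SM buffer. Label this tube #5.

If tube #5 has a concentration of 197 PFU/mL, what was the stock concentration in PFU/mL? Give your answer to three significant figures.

3.00 × 10^9 PFU/mL

Step 1: 0.32 mL + 2550 μL = 2.87 mL total → factor 2.87/0.32 = 8.9688
Step 2: 0.35 mL + 3250 μL = 3.6 mL total → factor 3.6/0.35 = 10.286
Step 3: 170 μL brought to 48.6 mL → factor 48600/170 = 285.88
Step 4: 40-fold → factor 40
Step 5: 1.45 mL + 19.5 mL = 20.95 mL total → factor 20.95/1.45 = 14.448
Overall dilution factor = 8.9688 × 10.286 × 285.88 × 40 × 14.448 = 1.5242 × 10^7
Stock = 197 PFU/mL × 1.5242 × 10^7 = 3.00 × 10^9 PFU/mL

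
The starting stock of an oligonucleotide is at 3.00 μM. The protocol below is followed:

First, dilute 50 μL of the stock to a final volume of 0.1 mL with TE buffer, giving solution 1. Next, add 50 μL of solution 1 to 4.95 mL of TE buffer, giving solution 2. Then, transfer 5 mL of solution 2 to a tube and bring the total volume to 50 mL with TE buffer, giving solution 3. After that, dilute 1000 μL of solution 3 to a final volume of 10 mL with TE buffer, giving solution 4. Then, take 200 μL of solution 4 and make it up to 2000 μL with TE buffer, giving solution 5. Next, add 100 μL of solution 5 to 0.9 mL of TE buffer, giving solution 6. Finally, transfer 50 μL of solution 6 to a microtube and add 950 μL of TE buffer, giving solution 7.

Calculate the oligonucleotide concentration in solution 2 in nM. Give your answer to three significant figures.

Step 1: 50 μL brought to 0.1 mL → factor 100/50 = 2
Step 2: 50 μL + 4.95 mL = 5000 μL total → factor 5000/50 = 100
Dilution factor through solution 2 = 2 × 100 = 200
[solution 2] = 3.00 μM / 200 = 0.01500 μM = 15.0 nM

15.0 nM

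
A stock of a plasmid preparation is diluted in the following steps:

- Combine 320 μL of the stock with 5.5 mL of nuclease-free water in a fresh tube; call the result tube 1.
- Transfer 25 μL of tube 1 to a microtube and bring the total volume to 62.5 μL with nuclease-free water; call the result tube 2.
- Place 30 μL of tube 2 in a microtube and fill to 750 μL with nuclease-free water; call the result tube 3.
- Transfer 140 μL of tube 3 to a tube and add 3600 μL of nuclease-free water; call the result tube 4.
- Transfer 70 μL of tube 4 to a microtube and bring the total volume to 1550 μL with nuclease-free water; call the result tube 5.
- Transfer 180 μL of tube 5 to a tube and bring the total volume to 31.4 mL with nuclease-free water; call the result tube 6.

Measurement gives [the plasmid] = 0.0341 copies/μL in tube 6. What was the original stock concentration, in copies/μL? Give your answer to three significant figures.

4.00 × 10^6 copies/μL

Step 1: 320 μL + 5.5 mL = 5820 μL total → factor 5820/320 = 18.188
Step 2: 25 μL brought to 62.5 μL → factor 62.5/25 = 2.5
Step 3: 30 μL brought to 750 μL → factor 750/30 = 25
Step 4: 140 μL + 3600 μL = 3740 μL total → factor 3740/140 = 26.714
Step 5: 70 μL brought to 1550 μL → factor 1550/70 = 22.143
Step 6: 180 μL brought to 31.4 mL → factor 31400/180 = 174.44
Overall dilution factor = 18.188 × 2.5 × 25 × 26.714 × 22.143 × 174.44 = 1.173 × 10^8
Stock = 0.0341 copies/μL × 1.173 × 10^8 = 4.00 × 10^6 copies/μL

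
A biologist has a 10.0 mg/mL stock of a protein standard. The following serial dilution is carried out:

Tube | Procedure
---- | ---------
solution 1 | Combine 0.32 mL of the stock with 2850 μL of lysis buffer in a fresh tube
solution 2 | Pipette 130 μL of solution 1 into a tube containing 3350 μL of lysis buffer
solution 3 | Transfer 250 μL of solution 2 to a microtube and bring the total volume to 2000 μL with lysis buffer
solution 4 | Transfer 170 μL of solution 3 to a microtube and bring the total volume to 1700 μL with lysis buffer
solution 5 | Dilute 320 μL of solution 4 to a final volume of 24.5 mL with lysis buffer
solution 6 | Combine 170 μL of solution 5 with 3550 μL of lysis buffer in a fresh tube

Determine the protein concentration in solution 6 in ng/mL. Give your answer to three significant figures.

Step 1: 0.32 mL + 2850 μL = 3.17 mL total → factor 3.17/0.32 = 9.9062
Step 2: 130 μL + 3350 μL = 3480 μL total → factor 3480/130 = 26.769
Step 3: 250 μL brought to 2000 μL → factor 2000/250 = 8
Step 4: 170 μL brought to 1700 μL → factor 1700/170 = 10
Step 5: 320 μL brought to 24.5 mL → factor 24500/320 = 76.562
Step 6: 170 μL + 3550 μL = 3720 μL total → factor 3720/170 = 21.882
Overall dilution factor = 9.9062 × 26.769 × 8 × 10 × 76.562 × 21.882 = 3.5542 × 10^7
Final = 10.0 mg/mL / 3.5542 × 10^7 = 2.814 × 10^-7 mg/mL = 0.281 ng/mL

0.281 ng/mL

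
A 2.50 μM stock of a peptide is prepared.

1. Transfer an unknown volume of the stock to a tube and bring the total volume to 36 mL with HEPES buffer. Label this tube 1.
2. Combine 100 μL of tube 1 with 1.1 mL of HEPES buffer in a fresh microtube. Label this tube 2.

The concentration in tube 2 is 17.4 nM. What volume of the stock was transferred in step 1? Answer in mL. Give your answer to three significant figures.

Step 1: v brought to 36 mL → factor = 36 mL/v
Step 2: 100 μL + 1.1 mL = 1200 μL total → factor 1200/100 = 12
Product of known-step factors = 12
Overall factor = 2.50 μM / (17.4 nM) = 143.68
Step-1 factor = 143.68 / 12 = 11.973
v = 36 mL / 11.973 = 3.01 mL

3.01 mL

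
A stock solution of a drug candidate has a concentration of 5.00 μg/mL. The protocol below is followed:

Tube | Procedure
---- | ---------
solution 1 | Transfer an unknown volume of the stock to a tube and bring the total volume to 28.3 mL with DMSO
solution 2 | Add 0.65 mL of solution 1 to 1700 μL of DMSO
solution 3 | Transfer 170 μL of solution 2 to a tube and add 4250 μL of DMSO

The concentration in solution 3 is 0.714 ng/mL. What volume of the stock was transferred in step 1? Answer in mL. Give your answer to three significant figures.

0.380 mL

Step 1: v brought to 28.3 mL → factor = 28.3 mL/v
Step 2: 0.65 mL + 1700 μL = 2.35 mL total → factor 2.35/0.65 = 3.6154
Step 3: 170 μL + 4250 μL = 4420 μL total → factor 4420/170 = 26
Product of known-step factors = 94
Overall factor = 5.00 μg/mL / (0.714 ng/mL) = 7002.8
Step-1 factor = 7002.8 / 94 = 74.498
v = 28.3 mL / 74.498 = 0.380 mL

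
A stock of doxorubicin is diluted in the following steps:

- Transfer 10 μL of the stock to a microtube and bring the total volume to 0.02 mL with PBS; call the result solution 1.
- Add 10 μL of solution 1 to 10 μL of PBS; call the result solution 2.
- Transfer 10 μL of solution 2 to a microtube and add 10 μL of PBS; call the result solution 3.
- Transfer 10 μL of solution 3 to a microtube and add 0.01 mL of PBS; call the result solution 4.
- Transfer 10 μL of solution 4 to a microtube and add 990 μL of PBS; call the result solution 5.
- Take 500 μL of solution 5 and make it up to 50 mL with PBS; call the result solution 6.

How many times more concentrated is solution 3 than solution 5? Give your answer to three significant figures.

Step 1: 10 μL brought to 0.02 mL → factor 20/10 = 2
Step 2: 10 μL + 10 μL = 20 μL total → factor 20/10 = 2
Step 3: 10 μL + 10 μL = 20 μL total → factor 20/10 = 2
Step 4: 10 μL + 0.01 mL = 20 μL total → factor 20/10 = 2
Step 5: 10 μL + 990 μL = 1000 μL total → factor 1000/10 = 100
Dilution factor to solution 3 = 8; to solution 5 = 1600
[solution 3]/[solution 5] = (factor to solution 5)/(factor to solution 3) = 1600/8 = 200

200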